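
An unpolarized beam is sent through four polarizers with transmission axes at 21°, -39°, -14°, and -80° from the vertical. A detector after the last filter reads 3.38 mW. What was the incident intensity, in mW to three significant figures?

I₀ ≈ 199 mW

Unpolarized light through the first polarizer → I₁ = ½ I₀, now polarized at 21°.
I₂ = I₁ cos²(-39° − 21°) = 0.5 I₀ · cos²(60°) = 0.125 I₀.
I₃ = I₂ cos²(-14° + 39°) = 0.125 I₀ · cos²(25°) = 0.1027 I₀.
I₄ = I₃ cos²(-80° + 14°) = 0.1027 I₀ · cos²(66°) = 0.01699 I₀.
So 3.38 mW = 0.01699 I₀, giving I₀ = 3.38/0.01699 = 199 mW.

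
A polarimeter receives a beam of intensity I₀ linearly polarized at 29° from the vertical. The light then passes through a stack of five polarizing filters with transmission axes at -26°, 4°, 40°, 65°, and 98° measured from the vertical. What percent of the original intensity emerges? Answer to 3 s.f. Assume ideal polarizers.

≈ 9.33%

By Malus's law, I₁ = I₀ cos²(-26° − 29°) = I₀ cos²(55°) = 0.329 I₀.
I₂ = I₁ cos²(4° + 26°) = 0.329 I₀ · cos²(30°) = 0.2467 I₀.
I₃ = I₂ cos²(40° − 4°) = 0.2467 I₀ · cos²(36°) = 0.1615 I₀.
I₄ = I₃ cos²(65° − 40°) = 0.1615 I₀ · cos²(25°) = 0.1327 I₀.
I₅ = I₄ cos²(98° − 65°) = 0.1327 I₀ · cos²(33°) = 0.0933 I₀.
That is 9.33% of the incident intensity.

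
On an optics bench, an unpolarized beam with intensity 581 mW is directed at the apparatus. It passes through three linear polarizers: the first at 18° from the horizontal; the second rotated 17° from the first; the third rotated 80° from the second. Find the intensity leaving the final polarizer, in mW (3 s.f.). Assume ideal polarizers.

Unpolarized light through the first polarizer → I₁ = 581 mW/2 = 290.5 mW, polarized at 18°.
I₂ = I₁ · cos²(17°) = 290.5 · 0.9145 = 265.7 mW.
I₃ = I₂ · cos²(80°) = 265.7 · 0.03015 = 8.011 mW.

I ≈ 8.01 mW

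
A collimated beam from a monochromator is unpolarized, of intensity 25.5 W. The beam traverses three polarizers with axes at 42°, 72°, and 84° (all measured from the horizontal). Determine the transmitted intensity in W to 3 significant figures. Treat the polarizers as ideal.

Unpolarized light through the first polarizer → I₁ = 25.5 W/2 = 12.75 W, polarized at 42°.
I₂ = I₁ · cos²(30°) = 12.75 · 0.75 = 9.563 W.
I₃ = I₂ · cos²(12°) = 9.563 · 0.9568 = 9.149 W.

I ≈ 9.15 W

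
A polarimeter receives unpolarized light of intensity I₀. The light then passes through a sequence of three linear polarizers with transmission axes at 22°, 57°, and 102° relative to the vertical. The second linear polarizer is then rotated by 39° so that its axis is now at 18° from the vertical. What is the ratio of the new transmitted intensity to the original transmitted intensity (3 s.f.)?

Before rotation:
Unpolarized light through the first polarizer → I₁ = ½ I₀, now polarized at 22°.
I₂ = I₁ cos²(57° − 22°) = 0.5 I₀ · cos²(35°) = 0.3355 I₀.
I₃ = I₂ cos²(102° − 57°) = 0.3355 I₀ · cos²(45°) = 0.1678 I₀.
After rotation:
Unpolarized light through the first polarizer → I₁ = ½ I₀, now polarized at 22°.
I₂ = I₁ cos²(18° − 22°) = 0.5 I₀ · cos²(4°) = 0.4976 I₀.
I₃ = I₂ cos²(102° − 18°) = 0.4976 I₀ · cos²(84°) = 0.005437 I₀.
Ratio = 0.005437 / 0.1678 = 0.03241.

I_new/I_old ≈ 0.0324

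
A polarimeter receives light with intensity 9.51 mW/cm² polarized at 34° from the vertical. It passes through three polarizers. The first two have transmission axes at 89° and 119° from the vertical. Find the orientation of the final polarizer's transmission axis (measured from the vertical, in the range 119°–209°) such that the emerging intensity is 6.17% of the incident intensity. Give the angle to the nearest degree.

I₁ = I₀ cos²(89° − 34°) = I₀ cos²(55°) = 0.329 I₀.
I₂ = I₁ cos²(119° − 89°) = 0.329 I₀ · cos²(30°) = 0.2467 I₀.
Need I₃/I₀ = 0.0617, so cos²(θ − 119°) = 0.0617 / 0.2467 = 0.2501.
θ − 119° = arccos(√0.2501) = 60.0°, giving θ ≈ 119 + 60.0 = 179.0°.

θ ≈ 179°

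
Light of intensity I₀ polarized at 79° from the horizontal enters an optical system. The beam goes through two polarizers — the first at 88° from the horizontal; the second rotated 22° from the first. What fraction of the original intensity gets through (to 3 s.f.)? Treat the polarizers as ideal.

I₁ = I₀ cos²(88° − 79°) = I₀ cos²(9°) = 0.9755 I₀.
I₂ = I₁ cos²(22°) = 0.9755 · 0.8597 I₀ = 0.8386 I₀.
Transmitted fraction = 0.8386.

≈ 0.839 I₀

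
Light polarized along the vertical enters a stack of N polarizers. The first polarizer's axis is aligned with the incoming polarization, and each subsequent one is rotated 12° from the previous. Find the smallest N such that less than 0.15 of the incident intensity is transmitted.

First polarizer is aligned with the polarization: full transmission.
Each further stage multiplies by cos²(12°) = 0.9568.
After N polarizers: T = 0.9568^(N−1). Require T < 0.15 ⇒ N−1 > ln(0.15)/ln(0.9568) = 42.93, so N−1 ≥ 43 and N = 44.
Check: N=44 gives T = 0.1495 < 0.15; N=43 gives T = 0.1563.

N = 44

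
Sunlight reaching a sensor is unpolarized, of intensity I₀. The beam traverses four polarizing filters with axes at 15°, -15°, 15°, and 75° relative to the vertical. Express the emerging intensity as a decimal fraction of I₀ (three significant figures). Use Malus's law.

≈ 0.0703 I₀

Unpolarized light through the first polarizer → I₁ = ½ I₀, now polarized at 15°.
I₂ = I₁ cos²(-15° − 15°) = 0.5 I₀ · cos²(30°) = 0.375 I₀.
I₃ = I₂ cos²(15° + 15°) = 0.375 I₀ · cos²(30°) = 0.2813 I₀.
I₄ = I₃ cos²(75° − 15°) = 0.2813 I₀ · cos²(60°) = 0.07031 I₀.
Transmitted fraction = 0.07031.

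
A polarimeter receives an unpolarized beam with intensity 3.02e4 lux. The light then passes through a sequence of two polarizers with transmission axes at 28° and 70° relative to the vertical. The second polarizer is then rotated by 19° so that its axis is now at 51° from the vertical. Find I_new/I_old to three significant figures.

I_new/I_old ≈ 1.53

Before rotation:
Unpolarized light through the first polarizer → I₁ = ½ I₀, now polarized at 28°.
I₂ = I₁ cos²(70° − 28°) = 0.5 I₀ · cos²(42°) = 0.2761 I₀.
After rotation:
Unpolarized light through the first polarizer → I₁ = ½ I₀, now polarized at 28°.
I₂ = I₁ cos²(51° − 28°) = 0.5 I₀ · cos²(23°) = 0.4237 I₀.
Ratio = 0.4237 / 0.2761 = 1.534.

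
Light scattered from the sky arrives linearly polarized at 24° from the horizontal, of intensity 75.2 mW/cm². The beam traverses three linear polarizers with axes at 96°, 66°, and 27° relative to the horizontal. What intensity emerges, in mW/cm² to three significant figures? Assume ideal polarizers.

I₁ = 75.2 mW/cm² · cos²(72°) = 7.181 mW/cm².
I₂ = I₁ · cos²(30°) = 7.181 · 0.75 = 5.386 mW/cm².
I₃ = I₂ · cos²(39°) = 5.386 · 0.604 = 3.253 mW/cm².

I ≈ 3.25 mW/cm²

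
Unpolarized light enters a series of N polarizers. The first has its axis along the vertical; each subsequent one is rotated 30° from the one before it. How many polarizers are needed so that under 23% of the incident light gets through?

N = 4

First polarizer halves the unpolarized light: factor 1/2.
Each further stage multiplies by cos²(30°) = 0.75.
After N polarizers: T = 0.5·0.75^(N−1). Require T < 0.23 ⇒ N−1 > ln(0.23/0.5)/ln(0.75) = 2.70, so N−1 ≥ 3 and N = 4.
Check: N=4 gives T = 0.2109 < 0.23; N=3 gives T = 0.2813.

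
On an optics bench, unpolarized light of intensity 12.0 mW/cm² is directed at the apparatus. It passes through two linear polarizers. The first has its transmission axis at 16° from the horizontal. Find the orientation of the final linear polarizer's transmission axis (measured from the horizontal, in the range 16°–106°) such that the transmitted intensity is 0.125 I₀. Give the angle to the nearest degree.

θ ≈ 76°

Unpolarized light through the first polarizer → I₁ = ½ I₀, now polarized at 16°.
Need I₂/I₀ = 0.125, so cos²(θ − 16°) = 0.125 / 0.5 = 0.25.
θ − 16° = arccos(√0.25) = 60.0°, giving θ ≈ 16 + 60.0 = 76.0°.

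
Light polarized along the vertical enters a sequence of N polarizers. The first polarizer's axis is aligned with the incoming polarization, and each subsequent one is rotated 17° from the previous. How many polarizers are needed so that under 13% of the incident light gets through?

N = 24

First polarizer is aligned with the polarization: full transmission.
Each further stage multiplies by cos²(17°) = 0.9145.
After N polarizers: T = 0.9145^(N−1). Require T < 0.13 ⇒ N−1 > ln(0.13)/ln(0.9145) = 22.83, so N−1 ≥ 23 and N = 24.
Check: N=24 gives T = 0.1281 < 0.13; N=23 gives T = 0.14.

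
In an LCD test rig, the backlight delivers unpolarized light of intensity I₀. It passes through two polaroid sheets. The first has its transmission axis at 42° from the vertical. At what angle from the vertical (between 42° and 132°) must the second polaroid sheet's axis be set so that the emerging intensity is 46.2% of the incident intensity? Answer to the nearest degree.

Unpolarized light through the first polarizer → I₁ = ½ I₀, now polarized at 42°.
Need I₂/I₀ = 0.462, so cos²(θ − 42°) = 0.462 / 0.5 = 0.924.
θ − 42° = arccos(√0.924) = 16.0°, giving θ ≈ 42 + 16.0 = 58.0°.

θ ≈ 58°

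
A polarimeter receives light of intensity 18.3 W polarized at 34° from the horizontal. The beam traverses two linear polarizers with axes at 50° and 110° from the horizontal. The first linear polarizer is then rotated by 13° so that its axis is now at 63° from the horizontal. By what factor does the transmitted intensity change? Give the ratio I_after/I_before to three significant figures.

I_new/I_old ≈ 1.54

Before rotation:
By Malus's law, I₁ = I₀ cos²(50° − 34°) = I₀ cos²(16°) = 0.924 I₀.
I₂ = I₁ cos²(110° − 50°) = 0.924 I₀ · cos²(60°) = 0.231 I₀.
After rotation:
I₁ = I₀ cos²(63° − 34°) = I₀ cos²(29°) = 0.765 I₀.
I₂ = I₁ cos²(110° − 63°) = 0.765 I₀ · cos²(47°) = 0.3558 I₀.
Ratio = 0.3558 / 0.231 = 1.54.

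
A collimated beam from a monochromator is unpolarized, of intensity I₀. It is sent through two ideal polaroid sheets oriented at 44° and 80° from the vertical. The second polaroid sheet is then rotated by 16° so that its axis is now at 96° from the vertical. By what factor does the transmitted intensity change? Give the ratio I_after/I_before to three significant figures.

I_new/I_old ≈ 0.579

Before rotation:
Unpolarized light through the first polarizer → I₁ = ½ I₀, now polarized at 44°.
I₂ = I₁ cos²(80° − 44°) = 0.5 I₀ · cos²(36°) = 0.3273 I₀.
After rotation:
Unpolarized light through the first polarizer → I₁ = ½ I₀, now polarized at 44°.
I₂ = I₁ cos²(96° − 44°) = 0.5 I₀ · cos²(52°) = 0.1895 I₀.
Ratio = 0.1895 / 0.3273 = 0.5791.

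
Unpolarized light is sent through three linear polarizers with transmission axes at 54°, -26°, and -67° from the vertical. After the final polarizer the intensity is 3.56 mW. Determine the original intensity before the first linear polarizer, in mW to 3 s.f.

I₀ ≈ 415 mW

Unpolarized light through the first polarizer → I₁ = ½ I₀, now polarized at 54°.
I₂ = I₁ cos²(-26° − 54°) = 0.5 I₀ · cos²(80°) = 0.01508 I₀.
I₃ = I₂ cos²(-67° + 26°) = 0.01508 I₀ · cos²(41°) = 0.008588 I₀.
So 3.56 mW = 0.008588 I₀, giving I₀ = 3.56/0.008588 = 414.6 mW.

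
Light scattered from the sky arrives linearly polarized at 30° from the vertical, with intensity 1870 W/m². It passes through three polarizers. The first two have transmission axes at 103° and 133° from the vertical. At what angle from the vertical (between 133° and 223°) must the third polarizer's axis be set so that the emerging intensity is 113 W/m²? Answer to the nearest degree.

θ ≈ 147°

By Malus's law, I₁ = I₀ cos²(103° − 30°) = I₀ cos²(73°) = 0.08548 I₀.
I₂ = I₁ cos²(133° − 103°) = 0.08548 I₀ · cos²(30°) = 0.06411 I₀.
Target fraction: 113 / 1870 W/m² = 0.06043 of I₀.
Need I₃/I₀ = 0.06043, so cos²(θ − 133°) = 0.06043 / 0.06411 = 0.9426.
θ − 133° = arccos(√0.9426) = 13.9°, giving θ ≈ 133 + 13.9 = 146.9°.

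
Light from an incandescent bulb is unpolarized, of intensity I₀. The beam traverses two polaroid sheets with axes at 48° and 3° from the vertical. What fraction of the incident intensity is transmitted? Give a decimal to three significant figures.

Unpolarized light through the first polarizer → I₁ = ½ I₀, now polarized at 48°.
I₂ = I₁ cos²(3° − 48°) = 0.5 I₀ · cos²(45°) = 0.25 I₀.
Transmitted fraction = 0.25.

≈ 0.250 I₀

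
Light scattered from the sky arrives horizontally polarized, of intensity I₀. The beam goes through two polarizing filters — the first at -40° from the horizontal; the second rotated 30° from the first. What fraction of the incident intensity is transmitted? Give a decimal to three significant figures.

I₁ = I₀ cos²(-40° − 0°) = I₀ cos²(40°) = 0.5868 I₀.
I₂ = I₁ cos²(30°) = 0.5868 · 0.75 I₀ = 0.4401 I₀.
Transmitted fraction = 0.4401.

≈ 0.440 I₀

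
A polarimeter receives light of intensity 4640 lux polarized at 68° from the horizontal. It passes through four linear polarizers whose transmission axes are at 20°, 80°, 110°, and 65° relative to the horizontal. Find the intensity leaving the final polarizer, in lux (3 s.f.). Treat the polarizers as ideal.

I₁ = 4640 lux · cos²(48°) = 2077 lux.
I₂ = I₁ · cos²(60°) = 2077 · 0.25 = 519.4 lux.
I₃ = I₂ · cos²(30°) = 519.4 · 0.75 = 389.5 lux.
I₄ = I₃ · cos²(45°) = 389.5 · 0.5 = 194.8 lux.

I ≈ 195 lux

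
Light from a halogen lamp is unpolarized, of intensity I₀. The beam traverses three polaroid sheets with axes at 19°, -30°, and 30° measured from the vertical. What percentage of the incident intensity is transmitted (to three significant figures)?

≈ 5.38%

Unpolarized light through the first polarizer → I₁ = ½ I₀, now polarized at 19°.
I₂ = I₁ cos²(-30° − 19°) = 0.5 I₀ · cos²(49°) = 0.2152 I₀.
I₃ = I₂ cos²(30° + 30°) = 0.2152 I₀ · cos²(60°) = 0.0538 I₀.
That is 5.38% of the incident intensity.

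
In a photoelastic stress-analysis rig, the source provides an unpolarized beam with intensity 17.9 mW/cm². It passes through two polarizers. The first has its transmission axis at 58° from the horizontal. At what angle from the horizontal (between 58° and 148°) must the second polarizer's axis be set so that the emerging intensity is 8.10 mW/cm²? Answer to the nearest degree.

θ ≈ 76°

Unpolarized light through the first polarizer → I₁ = ½ I₀, now polarized at 58°.
Target fraction: 8.10 / 17.9 mW/cm² = 0.4525 of I₀.
Need I₂/I₀ = 0.4525, so cos²(θ − 58°) = 0.4525 / 0.5 = 0.905.
θ − 58° = arccos(√0.905) = 17.9°, giving θ ≈ 58 + 17.9 = 75.9°.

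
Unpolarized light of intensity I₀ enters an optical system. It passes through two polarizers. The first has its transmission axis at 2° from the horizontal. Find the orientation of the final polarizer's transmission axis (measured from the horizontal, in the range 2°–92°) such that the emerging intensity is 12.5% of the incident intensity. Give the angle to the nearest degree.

Unpolarized light through the first polarizer → I₁ = ½ I₀, now polarized at 2°.
Need I₂/I₀ = 0.125, so cos²(θ − 2°) = 0.125 / 0.5 = 0.25.
θ − 2° = arccos(√0.25) = 60.0°, giving θ ≈ 2 + 60.0 = 62.0°.

θ ≈ 62°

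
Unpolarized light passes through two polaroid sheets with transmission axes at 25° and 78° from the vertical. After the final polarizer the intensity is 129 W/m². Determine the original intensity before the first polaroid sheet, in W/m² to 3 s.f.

I₀ ≈ 712 W/m²

Unpolarized light through the first polarizer → I₁ = ½ I₀, now polarized at 25°.
I₂ = I₁ cos²(78° − 25°) = 0.5 I₀ · cos²(53°) = 0.1811 I₀.
So 129 W/m² = 0.1811 I₀, giving I₀ = 129/0.1811 = 712.4 W/m².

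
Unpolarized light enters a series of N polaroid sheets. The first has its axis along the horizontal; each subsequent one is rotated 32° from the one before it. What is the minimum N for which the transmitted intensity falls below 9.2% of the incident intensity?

N = 7

First polarizer halves the unpolarized light: factor 1/2.
Each further stage multiplies by cos²(32°) = 0.7192.
After N polarizers: T = 0.5·0.7192^(N−1). Require T < 0.092 ⇒ N−1 > ln(0.092/0.5)/ln(0.7192) = 5.14, so N−1 ≥ 6 and N = 7.
Check: N=7 gives T = 0.06919 < 0.092; N=6 gives T = 0.0962.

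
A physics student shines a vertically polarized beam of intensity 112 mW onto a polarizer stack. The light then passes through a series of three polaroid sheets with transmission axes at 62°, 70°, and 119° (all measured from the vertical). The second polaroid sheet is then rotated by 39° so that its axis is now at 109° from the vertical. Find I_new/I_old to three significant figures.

I_new/I_old ≈ 1.07

Before rotation:
I₁ = I₀ cos²(62° − 0°) = I₀ cos²(62°) = 0.2204 I₀.
I₂ = I₁ cos²(70° − 62°) = 0.2204 I₀ · cos²(8°) = 0.2161 I₀.
I₃ = I₂ cos²(119° − 70°) = 0.2161 I₀ · cos²(49°) = 0.09303 I₀.
After rotation:
I₁ = I₀ cos²(62° − 0°) = I₀ cos²(62°) = 0.2204 I₀.
I₂ = I₁ cos²(109° − 62°) = 0.2204 I₀ · cos²(47°) = 0.1025 I₀.
I₃ = I₂ cos²(119° − 109°) = 0.1025 I₀ · cos²(10°) = 0.09942 I₀.
Ratio = 0.09942 / 0.09303 = 1.069.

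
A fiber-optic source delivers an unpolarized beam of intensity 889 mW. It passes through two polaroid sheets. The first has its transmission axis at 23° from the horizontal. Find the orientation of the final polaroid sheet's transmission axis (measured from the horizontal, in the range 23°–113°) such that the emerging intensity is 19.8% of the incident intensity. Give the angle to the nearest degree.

θ ≈ 74°

Unpolarized light through the first polarizer → I₁ = ½ I₀, now polarized at 23°.
Need I₂/I₀ = 0.198, so cos²(θ − 23°) = 0.198 / 0.5 = 0.396.
θ − 23° = arccos(√0.396) = 51.0°, giving θ ≈ 23 + 51.0 = 74.0°.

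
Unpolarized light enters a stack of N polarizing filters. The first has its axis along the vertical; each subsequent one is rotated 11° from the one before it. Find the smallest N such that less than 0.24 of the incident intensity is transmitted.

First polarizer halves the unpolarized light: factor 1/2.
Each further stage multiplies by cos²(11°) = 0.9636.
After N polarizers: T = 0.5·0.9636^(N−1). Require T < 0.24 ⇒ N−1 > ln(0.24/0.5)/ln(0.9636) = 19.79, so N−1 ≥ 20 and N = 21.
Check: N=21 gives T = 0.2381 < 0.24; N=20 gives T = 0.2471.

N = 21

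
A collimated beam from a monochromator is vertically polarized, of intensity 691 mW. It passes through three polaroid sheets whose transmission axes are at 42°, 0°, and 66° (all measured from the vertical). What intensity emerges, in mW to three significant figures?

I ≈ 34.9 mW

I₁ = 691 mW · cos²(42°) = 381.6 mW.
I₂ = I₁ · cos²(42°) = 381.6 · 0.5523 = 210.8 mW.
I₃ = I₂ · cos²(66°) = 210.8 · 0.1654 = 34.87 mW.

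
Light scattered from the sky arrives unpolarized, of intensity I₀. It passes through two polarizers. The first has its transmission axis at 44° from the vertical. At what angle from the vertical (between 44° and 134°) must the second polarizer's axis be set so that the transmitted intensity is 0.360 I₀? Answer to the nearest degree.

θ ≈ 76°

Unpolarized light through the first polarizer → I₁ = ½ I₀, now polarized at 44°.
Need I₂/I₀ = 0.36, so cos²(θ − 44°) = 0.36 / 0.5 = 0.72.
θ − 44° = arccos(√0.72) = 31.9°, giving θ ≈ 44 + 31.9 = 75.9°.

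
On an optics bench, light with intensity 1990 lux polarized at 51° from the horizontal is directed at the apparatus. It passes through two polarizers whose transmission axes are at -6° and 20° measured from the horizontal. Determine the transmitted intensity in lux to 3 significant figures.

I ≈ 477 lux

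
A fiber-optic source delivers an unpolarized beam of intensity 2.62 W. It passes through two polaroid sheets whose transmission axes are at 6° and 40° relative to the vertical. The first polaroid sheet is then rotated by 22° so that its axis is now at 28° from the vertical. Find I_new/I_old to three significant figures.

Before rotation:
Unpolarized light through the first polarizer → I₁ = ½ I₀, now polarized at 6°.
I₂ = I₁ cos²(40° − 6°) = 0.5 I₀ · cos²(34°) = 0.3437 I₀.
After rotation:
Unpolarized light through the first polarizer → I₁ = ½ I₀, now polarized at 28°.
I₂ = I₁ cos²(40° − 28°) = 0.5 I₀ · cos²(12°) = 0.4784 I₀.
Ratio = 0.4784 / 0.3437 = 1.392.

I_new/I_old ≈ 1.39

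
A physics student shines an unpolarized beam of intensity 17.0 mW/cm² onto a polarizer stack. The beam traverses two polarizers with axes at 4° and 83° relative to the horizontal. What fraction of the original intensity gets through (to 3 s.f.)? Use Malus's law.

I/I₀ ≈ 0.0182

Unpolarized light through the first polarizer → I₁ = 17.0 mW/cm²/2 = 8.5 mW/cm², polarized at 4°.
I₂ = I₁ · cos²(79°) = 8.5 · 0.03641 = 0.3095 mW/cm².
Transmitted fraction = 0.0182.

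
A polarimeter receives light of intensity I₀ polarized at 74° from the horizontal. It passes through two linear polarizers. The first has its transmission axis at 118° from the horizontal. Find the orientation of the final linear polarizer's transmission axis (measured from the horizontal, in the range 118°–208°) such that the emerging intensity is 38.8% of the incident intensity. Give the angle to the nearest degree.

θ ≈ 148°

I₁ = I₀ cos²(118° − 74°) = I₀ cos²(44°) = 0.5174 I₀.
Need I₂/I₀ = 0.388, so cos²(θ − 118°) = 0.388 / 0.5174 = 0.7498.
θ − 118° = arccos(√0.7498) = 30.0°, giving θ ≈ 118 + 30.0 = 148.0°.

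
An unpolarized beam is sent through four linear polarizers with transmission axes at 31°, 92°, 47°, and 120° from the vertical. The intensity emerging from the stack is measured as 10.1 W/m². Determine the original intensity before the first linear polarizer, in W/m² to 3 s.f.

I₀ ≈ 2010 W/m²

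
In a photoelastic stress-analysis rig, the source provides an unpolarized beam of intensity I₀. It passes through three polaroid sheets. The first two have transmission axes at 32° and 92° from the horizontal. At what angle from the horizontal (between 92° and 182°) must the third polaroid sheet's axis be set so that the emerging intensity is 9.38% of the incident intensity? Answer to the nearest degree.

θ ≈ 122°

Unpolarized light through the first polarizer → I₁ = ½ I₀, now polarized at 32°.
I₂ = I₁ cos²(92° − 32°) = 0.5 I₀ · cos²(60°) = 0.125 I₀.
Need I₃/I₀ = 0.0938, so cos²(θ − 92°) = 0.0938 / 0.125 = 0.7504.
θ − 92° = arccos(√0.7504) = 30.0°, giving θ ≈ 92 + 30.0 = 122.0°.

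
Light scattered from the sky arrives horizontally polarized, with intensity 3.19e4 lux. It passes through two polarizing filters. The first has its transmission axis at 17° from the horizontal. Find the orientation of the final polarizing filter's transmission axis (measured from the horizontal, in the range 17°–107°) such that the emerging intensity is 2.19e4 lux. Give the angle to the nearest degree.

θ ≈ 47°

I₁ = I₀ cos²(17° − 0°) = I₀ cos²(17°) = 0.9145 I₀.
Target fraction: 2.19e4 / 3.19e4 lux = 0.6865 of I₀.
Need I₂/I₀ = 0.6865, so cos²(θ − 17°) = 0.6865 / 0.9145 = 0.7507.
θ − 17° = arccos(√0.7507) = 30.0°, giving θ ≈ 17 + 30.0 = 47.0°.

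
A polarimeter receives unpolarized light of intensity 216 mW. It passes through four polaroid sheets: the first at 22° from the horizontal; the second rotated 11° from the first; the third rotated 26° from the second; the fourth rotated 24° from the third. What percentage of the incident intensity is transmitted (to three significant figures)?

Unpolarized light through the first polarizer → I₁ = 216 mW/2 = 108 mW, polarized at 22°.
I₂ = I₁ · cos²(11°) = 108 · 0.9636 = 104.1 mW.
I₃ = I₂ · cos²(26°) = 104.1 · 0.8078 = 84.07 mW.
I₄ = I₃ · cos²(24°) = 84.07 · 0.8346 = 70.16 mW.
That is 32.48% of the incident intensity.

≈ 32.5%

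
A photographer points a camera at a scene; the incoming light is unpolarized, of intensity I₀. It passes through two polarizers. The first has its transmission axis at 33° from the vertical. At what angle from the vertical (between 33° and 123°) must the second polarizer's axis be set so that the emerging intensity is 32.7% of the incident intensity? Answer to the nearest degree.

θ ≈ 69°

Unpolarized light through the first polarizer → I₁ = ½ I₀, now polarized at 33°.
Need I₂/I₀ = 0.327, so cos²(θ − 33°) = 0.327 / 0.5 = 0.654.
θ − 33° = arccos(√0.654) = 36.0°, giving θ ≈ 33 + 36.0 = 69.0°.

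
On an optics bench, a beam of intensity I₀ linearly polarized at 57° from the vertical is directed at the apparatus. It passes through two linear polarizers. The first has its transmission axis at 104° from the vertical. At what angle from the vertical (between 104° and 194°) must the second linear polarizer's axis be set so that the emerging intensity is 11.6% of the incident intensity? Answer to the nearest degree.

θ ≈ 164°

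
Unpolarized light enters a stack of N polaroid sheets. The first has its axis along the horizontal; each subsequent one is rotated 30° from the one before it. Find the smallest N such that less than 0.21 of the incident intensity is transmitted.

N = 5

First polarizer halves the unpolarized light: factor 1/2.
Each further stage multiplies by cos²(30°) = 0.75.
After N polarizers: T = 0.5·0.75^(N−1). Require T < 0.21 ⇒ N−1 > ln(0.21/0.5)/ln(0.75) = 3.02, so N−1 ≥ 4 and N = 5.
Check: N=5 gives T = 0.1582 < 0.21; N=4 gives T = 0.2109.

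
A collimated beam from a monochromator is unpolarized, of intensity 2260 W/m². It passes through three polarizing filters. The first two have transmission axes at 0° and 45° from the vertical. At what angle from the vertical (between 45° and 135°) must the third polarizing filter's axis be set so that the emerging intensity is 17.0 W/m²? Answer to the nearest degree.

Unpolarized light through the first polarizer → I₁ = ½ I₀, now polarized at 0°.
I₂ = I₁ cos²(45° − 0°) = 0.5 I₀ · cos²(45°) = 0.25 I₀.
Target fraction: 17.0 / 2260 W/m² = 0.007522 of I₀.
Need I₃/I₀ = 0.007522, so cos²(θ − 45°) = 0.007522 / 0.25 = 0.03009.
θ − 45° = arccos(√0.03009) = 80.0°, giving θ ≈ 45 + 80.0 = 125.0°.

θ ≈ 125°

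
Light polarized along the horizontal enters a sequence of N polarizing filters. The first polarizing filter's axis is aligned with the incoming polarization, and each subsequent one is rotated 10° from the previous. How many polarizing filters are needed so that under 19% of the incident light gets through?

N = 56

First polarizer is aligned with the polarization: full transmission.
Each further stage multiplies by cos²(10°) = 0.9698.
After N polarizers: T = 0.9698^(N−1). Require T < 0.19 ⇒ N−1 > ln(0.19)/ln(0.9698) = 54.24, so N−1 ≥ 55 and N = 56.
Check: N=56 gives T = 0.1856 < 0.19; N=55 gives T = 0.1914.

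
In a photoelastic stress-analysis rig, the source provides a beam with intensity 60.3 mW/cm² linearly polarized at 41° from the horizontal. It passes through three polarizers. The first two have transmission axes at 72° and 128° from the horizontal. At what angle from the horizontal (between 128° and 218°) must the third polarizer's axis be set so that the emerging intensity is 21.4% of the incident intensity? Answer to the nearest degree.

By Malus's law, I₁ = I₀ cos²(72° − 41°) = I₀ cos²(31°) = 0.7347 I₀.
I₂ = I₁ cos²(128° − 72°) = 0.7347 I₀ · cos²(56°) = 0.2297 I₀.
Need I₃/I₀ = 0.214, so cos²(θ − 128°) = 0.214 / 0.2297 = 0.9314.
θ − 128° = arccos(√0.9314) = 15.2°, giving θ ≈ 128 + 15.2 = 143.2°.

θ ≈ 143°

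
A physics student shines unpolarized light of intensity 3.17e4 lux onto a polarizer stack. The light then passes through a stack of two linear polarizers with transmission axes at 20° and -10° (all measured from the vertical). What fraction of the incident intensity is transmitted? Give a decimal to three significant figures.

I/I₀ ≈ 0.375

Unpolarized light through the first polarizer → I₁ = 3.17e4 lux/2 = 1.585e+04 lux, polarized at 20°.
I₂ = I₁ · cos²(30°) = 1.585e+04 · 0.75 = 1.189e+04 lux.
Transmitted fraction = 0.375.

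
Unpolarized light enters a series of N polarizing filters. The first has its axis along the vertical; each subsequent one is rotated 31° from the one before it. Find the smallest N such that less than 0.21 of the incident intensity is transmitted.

N = 4

First polarizer halves the unpolarized light: factor 1/2.
Each further stage multiplies by cos²(31°) = 0.7347.
After N polarizers: T = 0.5·0.7347^(N−1). Require T < 0.21 ⇒ N−1 > ln(0.21/0.5)/ln(0.7347) = 2.81, so N−1 ≥ 3 and N = 4.
Check: N=4 gives T = 0.1983 < 0.21; N=3 gives T = 0.2699.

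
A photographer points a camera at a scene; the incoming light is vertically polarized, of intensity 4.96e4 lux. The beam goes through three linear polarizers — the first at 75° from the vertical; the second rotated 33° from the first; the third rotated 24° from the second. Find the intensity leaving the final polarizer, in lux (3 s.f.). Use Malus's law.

By Malus's law, I₁ = 4.96e4 lux · cos²(75°) = 3323 lux.
I₂ = I₁ · cos²(33°) = 3323 · 0.7034 = 2337 lux.
I₃ = I₂ · cos²(24°) = 2337 · 0.8346 = 1950 lux.

I ≈ 1950 lux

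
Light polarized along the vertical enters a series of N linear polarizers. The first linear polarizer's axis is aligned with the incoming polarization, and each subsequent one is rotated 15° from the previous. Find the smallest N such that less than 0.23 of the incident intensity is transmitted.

First polarizer is aligned with the polarization: full transmission.
Each further stage multiplies by cos²(15°) = 0.933.
After N polarizers: T = 0.933^(N−1). Require T < 0.23 ⇒ N−1 > ln(0.23)/ln(0.933) = 21.20, so N−1 ≥ 22 and N = 23.
Check: N=23 gives T = 0.2175 < 0.23; N=22 gives T = 0.2332.

N = 23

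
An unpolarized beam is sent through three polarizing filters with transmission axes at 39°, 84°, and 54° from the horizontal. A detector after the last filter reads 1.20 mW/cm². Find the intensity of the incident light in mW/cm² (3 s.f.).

Unpolarized light through the first polarizer → I₁ = ½ I₀, now polarized at 39°.
I₂ = I₁ cos²(84° − 39°) = 0.5 I₀ · cos²(45°) = 0.25 I₀.
I₃ = I₂ cos²(54° − 84°) = 0.25 I₀ · cos²(30°) = 0.1875 I₀.
So 1.20 mW/cm² = 0.1875 I₀, giving I₀ = 1.20/0.1875 = 6.4 mW/cm².

I₀ ≈ 6.40 mW/cm²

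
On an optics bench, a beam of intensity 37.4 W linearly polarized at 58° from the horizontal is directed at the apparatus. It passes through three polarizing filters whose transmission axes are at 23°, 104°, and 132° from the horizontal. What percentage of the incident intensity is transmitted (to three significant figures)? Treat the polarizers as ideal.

≈ 1.28%

I₁ = 37.4 W · cos²(35°) = 25.1 W.
I₂ = I₁ · cos²(81°) = 25.1 · 0.02447 = 0.6141 W.
I₃ = I₂ · cos²(28°) = 0.6141 · 0.7796 = 0.4788 W.
That is 1.28% of the incident intensity.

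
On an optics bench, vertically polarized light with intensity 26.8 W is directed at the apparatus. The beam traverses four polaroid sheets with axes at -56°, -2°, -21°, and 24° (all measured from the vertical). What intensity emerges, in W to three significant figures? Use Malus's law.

By Malus's law, I₁ = 26.8 W · cos²(56°) = 8.38 W.
I₂ = I₁ · cos²(54°) = 8.38 · 0.3455 = 2.895 W.
I₃ = I₂ · cos²(19°) = 2.895 · 0.894 = 2.588 W.
I₄ = I₃ · cos²(45°) = 2.588 · 0.5 = 1.294 W.

I ≈ 1.29 W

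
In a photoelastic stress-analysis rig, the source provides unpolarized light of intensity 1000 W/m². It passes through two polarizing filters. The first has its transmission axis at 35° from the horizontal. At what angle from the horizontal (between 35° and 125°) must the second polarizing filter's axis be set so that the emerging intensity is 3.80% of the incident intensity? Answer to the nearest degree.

Unpolarized light through the first polarizer → I₁ = ½ I₀, now polarized at 35°.
Need I₂/I₀ = 0.038, so cos²(θ − 35°) = 0.038 / 0.5 = 0.076.
θ − 35° = arccos(√0.076) = 74.0°, giving θ ≈ 35 + 74.0 = 109.0°.

θ ≈ 109°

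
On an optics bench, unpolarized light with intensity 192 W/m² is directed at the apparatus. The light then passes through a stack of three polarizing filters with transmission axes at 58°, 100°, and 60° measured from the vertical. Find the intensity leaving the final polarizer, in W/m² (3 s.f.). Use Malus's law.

Unpolarized light through the first polarizer → I₁ = 192 W/m²/2 = 96 W/m², polarized at 58°.
I₂ = I₁ · cos²(42°) = 96 · 0.5523 = 53.02 W/m².
I₃ = I₂ · cos²(40°) = 53.02 · 0.5868 = 31.11 W/m².

I ≈ 31.1 W/m²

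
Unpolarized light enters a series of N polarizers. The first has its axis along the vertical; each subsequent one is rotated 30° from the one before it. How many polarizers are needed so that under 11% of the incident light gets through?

N = 7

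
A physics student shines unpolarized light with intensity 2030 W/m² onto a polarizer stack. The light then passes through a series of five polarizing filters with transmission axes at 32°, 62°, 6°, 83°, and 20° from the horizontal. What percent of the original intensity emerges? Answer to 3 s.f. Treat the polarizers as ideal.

≈ 0.122%

Unpolarized light through the first polarizer → I₁ = 2030 W/m²/2 = 1015 W/m², polarized at 32°.
I₂ = I₁ · cos²(30°) = 1015 · 0.75 = 761.3 W/m².
I₃ = I₂ · cos²(56°) = 761.3 · 0.3127 = 238 W/m².
I₄ = I₃ · cos²(77°) = 238 · 0.0506 = 12.05 W/m².
I₅ = I₄ · cos²(63°) = 12.05 · 0.2061 = 2.483 W/m².
That is 0.1223% of the incident intensity.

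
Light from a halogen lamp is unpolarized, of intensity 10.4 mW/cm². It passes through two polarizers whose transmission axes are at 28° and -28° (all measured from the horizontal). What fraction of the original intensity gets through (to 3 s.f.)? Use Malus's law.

Unpolarized light through the first polarizer → I₁ = 10.4 mW/cm²/2 = 5.2 mW/cm², polarized at 28°.
I₂ = I₁ · cos²(56°) = 5.2 · 0.3127 = 1.626 mW/cm².
Transmitted fraction = 0.1563.

I/I₀ ≈ 0.156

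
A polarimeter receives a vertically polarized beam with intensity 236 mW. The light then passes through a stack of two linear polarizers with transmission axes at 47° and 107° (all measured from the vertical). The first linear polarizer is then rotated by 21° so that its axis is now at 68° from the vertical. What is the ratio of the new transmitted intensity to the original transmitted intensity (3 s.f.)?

Before rotation:
By Malus's law, I₁ = I₀ cos²(47° − 0°) = I₀ cos²(47°) = 0.4651 I₀.
I₂ = I₁ cos²(107° − 47°) = 0.4651 I₀ · cos²(60°) = 0.1163 I₀.
After rotation:
I₁ = I₀ cos²(68° − 0°) = I₀ cos²(68°) = 0.1403 I₀.
I₂ = I₁ cos²(107° − 68°) = 0.1403 I₀ · cos²(39°) = 0.08475 I₀.
Ratio = 0.08475 / 0.1163 = 0.7289.

I_new/I_old ≈ 0.729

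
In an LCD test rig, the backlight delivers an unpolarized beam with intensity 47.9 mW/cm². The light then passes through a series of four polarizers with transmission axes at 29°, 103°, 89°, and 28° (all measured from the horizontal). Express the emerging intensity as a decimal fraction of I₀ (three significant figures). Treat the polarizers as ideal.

I/I₀ ≈ 0.00841

Unpolarized light through the first polarizer → I₁ = 47.9 mW/cm²/2 = 23.95 mW/cm², polarized at 29°.
I₂ = I₁ · cos²(74°) = 23.95 · 0.07598 = 1.82 mW/cm².
I₃ = I₂ · cos²(14°) = 1.82 · 0.9415 = 1.713 mW/cm².
I₄ = I₃ · cos²(61°) = 1.713 · 0.235 = 0.4027 mW/cm².
Transmitted fraction = 0.008406.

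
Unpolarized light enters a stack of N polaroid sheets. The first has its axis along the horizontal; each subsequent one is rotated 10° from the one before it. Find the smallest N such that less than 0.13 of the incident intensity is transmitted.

First polarizer halves the unpolarized light: factor 1/2.
Each further stage multiplies by cos²(10°) = 0.9698.
After N polarizers: T = 0.5·0.9698^(N−1). Require T < 0.13 ⇒ N−1 > ln(0.13/0.5)/ln(0.9698) = 44.00, so N−1 ≥ 44 and N = 45.
Check: N=45 gives T = 0.13 < 0.13; N=44 gives T = 0.134.

N = 45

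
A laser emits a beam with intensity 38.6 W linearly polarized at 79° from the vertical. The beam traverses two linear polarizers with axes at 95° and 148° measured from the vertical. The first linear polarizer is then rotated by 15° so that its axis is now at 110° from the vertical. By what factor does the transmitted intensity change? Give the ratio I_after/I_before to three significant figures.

Before rotation:
By Malus's law, I₁ = I₀ cos²(95° − 79°) = I₀ cos²(16°) = 0.924 I₀.
I₂ = I₁ cos²(148° − 95°) = 0.924 I₀ · cos²(53°) = 0.3347 I₀.
After rotation:
I₁ = I₀ cos²(110° − 79°) = I₀ cos²(31°) = 0.7347 I₀.
I₂ = I₁ cos²(148° − 110°) = 0.7347 I₀ · cos²(38°) = 0.4562 I₀.
Ratio = 0.4562 / 0.3347 = 1.363.

I_new/I_old ≈ 1.36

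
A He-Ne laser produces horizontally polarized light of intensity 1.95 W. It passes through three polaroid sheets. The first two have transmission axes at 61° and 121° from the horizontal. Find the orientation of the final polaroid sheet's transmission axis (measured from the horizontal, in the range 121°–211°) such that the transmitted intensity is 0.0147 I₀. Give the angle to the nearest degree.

I₁ = I₀ cos²(61° − 0°) = I₀ cos²(61°) = 0.235 I₀.
I₂ = I₁ cos²(121° − 61°) = 0.235 I₀ · cos²(60°) = 0.05876 I₀.
Need I₃/I₀ = 0.0147, so cos²(θ − 121°) = 0.0147 / 0.05876 = 0.2502.
θ − 121° = arccos(√0.2502) = 60.0°, giving θ ≈ 121 + 60.0 = 181.0°.

θ ≈ 181°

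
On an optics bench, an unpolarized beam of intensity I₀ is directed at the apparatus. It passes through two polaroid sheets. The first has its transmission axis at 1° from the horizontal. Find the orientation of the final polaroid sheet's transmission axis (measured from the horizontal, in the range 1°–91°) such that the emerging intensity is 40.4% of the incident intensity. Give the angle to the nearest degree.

Unpolarized light through the first polarizer → I₁ = ½ I₀, now polarized at 1°.
Need I₂/I₀ = 0.404, so cos²(θ − 1°) = 0.404 / 0.5 = 0.808.
θ − 1° = arccos(√0.808) = 26.0°, giving θ ≈ 1 + 26.0 = 27.0°.

θ ≈ 27°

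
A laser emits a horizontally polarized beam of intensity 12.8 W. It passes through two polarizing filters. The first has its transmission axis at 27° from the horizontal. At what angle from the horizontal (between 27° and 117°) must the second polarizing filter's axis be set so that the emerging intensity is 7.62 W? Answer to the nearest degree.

θ ≈ 57°

By Malus's law, I₁ = I₀ cos²(27° − 0°) = I₀ cos²(27°) = 0.7939 I₀.
Target fraction: 7.62 / 12.8 W = 0.5953 of I₀.
Need I₂/I₀ = 0.5953, so cos²(θ − 27°) = 0.5953 / 0.7939 = 0.7499.
θ − 27° = arccos(√0.7499) = 30.0°, giving θ ≈ 27 + 30.0 = 57.0°.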